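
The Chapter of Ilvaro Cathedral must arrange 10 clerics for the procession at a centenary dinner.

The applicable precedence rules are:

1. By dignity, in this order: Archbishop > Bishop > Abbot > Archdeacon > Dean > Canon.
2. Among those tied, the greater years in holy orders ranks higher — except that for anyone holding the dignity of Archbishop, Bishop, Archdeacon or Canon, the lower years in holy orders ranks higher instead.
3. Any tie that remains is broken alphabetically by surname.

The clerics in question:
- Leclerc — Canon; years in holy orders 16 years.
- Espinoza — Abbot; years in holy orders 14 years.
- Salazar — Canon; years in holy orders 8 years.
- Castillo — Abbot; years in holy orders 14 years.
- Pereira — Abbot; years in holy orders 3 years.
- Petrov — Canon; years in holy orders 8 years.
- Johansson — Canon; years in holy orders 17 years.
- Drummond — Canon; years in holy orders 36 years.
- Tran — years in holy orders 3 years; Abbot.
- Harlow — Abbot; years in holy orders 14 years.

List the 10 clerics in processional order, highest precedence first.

By dignity: Castillo, Espinoza, Harlow, Pereira and Tran (Abbot); then Petrov, Salazar, Leclerc, Johansson and Drummond (Canon).
Among Castillo, Espinoza, Harlow, Pereira and Tran, by years in holy orders (higher first): Castillo, Espinoza and Harlow (14 years) before Pereira and Tran (3 years).
Among Castillo, Espinoza and Harlow, alphabetically by surname: Castillo before Espinoza before Harlow.
Among Pereira and Tran, alphabetically by surname: Pereira before Tran.
Among Petrov, Salazar, Leclerc, Johansson and Drummond, by years in holy orders (lower first) (reversed rule for this group): Petrov and Salazar (8 years) before Leclerc (16 years) before Johansson (17 years) before Drummond (36 years).
Among Petrov and Salazar, alphabetically by surname: Petrov before Salazar.
Full order: Castillo, Espinoza, Harlow, Pereira, Tran, Petrov, Salazar, Leclerc, Johansson, Drummond.

Castillo, Espinoza, Harlow, Pereira, Tran, Petrov, Salazar, Leclerc, Johansson, Drummond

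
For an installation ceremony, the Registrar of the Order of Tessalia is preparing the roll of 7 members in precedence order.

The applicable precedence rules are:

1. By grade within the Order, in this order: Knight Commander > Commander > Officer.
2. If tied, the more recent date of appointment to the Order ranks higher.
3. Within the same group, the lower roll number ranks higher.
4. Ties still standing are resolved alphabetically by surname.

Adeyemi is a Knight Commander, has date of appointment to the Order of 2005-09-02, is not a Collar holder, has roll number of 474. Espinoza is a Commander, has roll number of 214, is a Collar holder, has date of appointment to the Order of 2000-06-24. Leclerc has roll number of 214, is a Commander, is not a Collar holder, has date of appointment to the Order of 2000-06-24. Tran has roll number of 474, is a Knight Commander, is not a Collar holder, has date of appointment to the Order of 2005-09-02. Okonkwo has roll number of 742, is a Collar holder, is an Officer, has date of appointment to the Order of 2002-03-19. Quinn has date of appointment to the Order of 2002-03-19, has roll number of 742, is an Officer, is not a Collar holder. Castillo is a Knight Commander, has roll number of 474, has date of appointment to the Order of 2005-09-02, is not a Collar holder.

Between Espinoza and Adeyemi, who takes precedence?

By grade within the Order: Adeyemi, Castillo and Tran (Knight Commander); then Espinoza and Leclerc (Commander); then Okonkwo and Quinn (Officer).
Adeyemi, Castillo and Tran all have date of appointment to the Order 2005-09-02, so the next rule applies.
Adeyemi, Castillo and Tran all have roll number 474, so the next rule applies.
Among Adeyemi, Castillo and Tran, alphabetically by surname: Adeyemi before Castillo before Tran.
Espinoza and Leclerc both have date of appointment to the Order 2000-06-24, so the next rule applies.
Espinoza and Leclerc both have roll number 214, so the next rule applies.
Among Espinoza and Leclerc, alphabetically by surname: Espinoza before Leclerc.
Okonkwo and Quinn both have date of appointment to the Order 2002-03-19, so the next rule applies.
Okonkwo and Quinn both have roll number 742, so the next rule applies.
Among Okonkwo and Quinn, alphabetically by surname: Okonkwo before Quinn.
So Adeyemi takes precedence.

Adeyemi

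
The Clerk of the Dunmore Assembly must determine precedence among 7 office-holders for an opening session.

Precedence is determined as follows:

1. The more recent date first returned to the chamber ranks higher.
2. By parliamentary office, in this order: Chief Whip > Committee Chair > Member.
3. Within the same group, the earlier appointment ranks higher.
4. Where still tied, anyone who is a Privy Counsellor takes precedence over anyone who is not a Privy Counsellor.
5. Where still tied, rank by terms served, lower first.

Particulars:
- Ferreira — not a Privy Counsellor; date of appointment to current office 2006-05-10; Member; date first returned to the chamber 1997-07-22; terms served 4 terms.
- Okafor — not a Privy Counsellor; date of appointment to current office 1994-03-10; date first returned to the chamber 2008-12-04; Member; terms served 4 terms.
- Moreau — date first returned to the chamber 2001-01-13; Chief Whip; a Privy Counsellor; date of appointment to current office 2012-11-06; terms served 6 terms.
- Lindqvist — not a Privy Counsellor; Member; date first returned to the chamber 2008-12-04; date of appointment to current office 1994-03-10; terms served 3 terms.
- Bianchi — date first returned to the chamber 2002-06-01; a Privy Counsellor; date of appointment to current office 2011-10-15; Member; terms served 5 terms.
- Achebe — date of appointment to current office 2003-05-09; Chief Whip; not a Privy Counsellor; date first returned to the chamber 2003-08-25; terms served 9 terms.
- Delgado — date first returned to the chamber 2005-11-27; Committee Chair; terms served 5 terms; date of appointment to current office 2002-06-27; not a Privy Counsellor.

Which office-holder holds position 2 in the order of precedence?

Okafor

By date first returned to the chamber (later first): Lindqvist and Okafor (both 2008-12-04); then Delgado (2005-11-27); then Achebe (2003-08-25); then Bianchi (2002-06-01); then Moreau (2001-01-13); then Ferreira (1997-07-22).
Lindqvist and Okafor are each Member, so the next rule applies.
Lindqvist and Okafor both have date of appointment to current office 1994-03-10, so the next rule applies.
Lindqvist and Okafor are each not a Privy Counsellor, so the next rule applies.
Among Lindqvist and Okafor, by terms served (lower first): Lindqvist (3 terms) before Okafor (4 terms).
Order: Lindqvist, Okafor, Delgado, Achebe, Bianchi, Moreau, Ferreira.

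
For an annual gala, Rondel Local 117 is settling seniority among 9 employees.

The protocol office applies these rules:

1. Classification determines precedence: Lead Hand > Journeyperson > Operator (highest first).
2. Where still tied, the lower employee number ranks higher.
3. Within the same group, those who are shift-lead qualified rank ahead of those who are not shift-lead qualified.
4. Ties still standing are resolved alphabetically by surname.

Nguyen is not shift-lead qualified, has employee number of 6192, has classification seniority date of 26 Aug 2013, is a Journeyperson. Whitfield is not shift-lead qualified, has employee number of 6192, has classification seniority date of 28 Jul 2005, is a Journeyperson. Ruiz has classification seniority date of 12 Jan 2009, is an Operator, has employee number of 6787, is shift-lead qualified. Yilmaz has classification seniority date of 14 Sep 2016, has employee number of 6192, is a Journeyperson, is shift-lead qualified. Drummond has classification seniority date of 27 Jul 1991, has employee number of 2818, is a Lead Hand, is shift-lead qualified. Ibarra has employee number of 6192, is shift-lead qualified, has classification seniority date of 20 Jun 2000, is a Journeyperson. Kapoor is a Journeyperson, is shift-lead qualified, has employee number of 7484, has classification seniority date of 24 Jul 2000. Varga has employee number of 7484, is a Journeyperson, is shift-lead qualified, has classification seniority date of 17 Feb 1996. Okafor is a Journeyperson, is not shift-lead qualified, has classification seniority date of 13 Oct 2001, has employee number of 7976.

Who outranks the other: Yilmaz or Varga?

By classification: Drummond (Lead Hand); then Ibarra, Yilmaz, Nguyen, Whitfield, Kapoor, Varga and Okafor (Journeyperson); then Ruiz (Operator).
Among Ibarra, Yilmaz, Nguyen, Whitfield, Kapoor, Varga and Okafor, by employee number (lower first): Ibarra, Yilmaz, Nguyen and Whitfield (6192) before Kapoor and Varga (7484) before Okafor (7976).
Among Ibarra, Yilmaz, Nguyen and Whitfield, shift-lead qualified before not shift-lead qualified: Ibarra and Yilmaz (shift-lead qualified) before Nguyen and Whitfield (not shift-lead qualified).
Among Ibarra and Yilmaz, alphabetically by surname: Ibarra before Yilmaz.
Among Nguyen and Whitfield, alphabetically by surname: Nguyen before Whitfield.
Kapoor and Varga are each shift-lead qualified, so the next rule applies.
Among Kapoor and Varga, alphabetically by surname: Kapoor before Varga.
So Yilmaz takes precedence.

Yilmaz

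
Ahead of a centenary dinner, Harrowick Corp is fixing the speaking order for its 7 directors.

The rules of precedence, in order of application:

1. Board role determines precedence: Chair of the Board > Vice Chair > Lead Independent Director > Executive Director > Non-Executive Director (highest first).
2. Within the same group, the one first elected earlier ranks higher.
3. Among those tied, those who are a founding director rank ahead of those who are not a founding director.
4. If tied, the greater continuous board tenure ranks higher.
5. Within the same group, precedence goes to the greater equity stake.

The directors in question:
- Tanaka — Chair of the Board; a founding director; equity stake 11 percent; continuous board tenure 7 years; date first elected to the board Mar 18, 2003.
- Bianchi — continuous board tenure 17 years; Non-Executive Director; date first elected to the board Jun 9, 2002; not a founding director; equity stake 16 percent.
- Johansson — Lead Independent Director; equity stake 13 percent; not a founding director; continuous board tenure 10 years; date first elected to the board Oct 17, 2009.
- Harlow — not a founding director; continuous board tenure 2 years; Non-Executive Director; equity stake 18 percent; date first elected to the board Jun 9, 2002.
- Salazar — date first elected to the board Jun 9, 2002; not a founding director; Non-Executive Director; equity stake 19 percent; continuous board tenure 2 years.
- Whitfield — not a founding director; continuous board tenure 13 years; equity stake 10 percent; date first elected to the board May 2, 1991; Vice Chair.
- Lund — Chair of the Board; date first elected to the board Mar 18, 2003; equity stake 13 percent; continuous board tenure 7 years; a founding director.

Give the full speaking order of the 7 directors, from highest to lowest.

By board role: Lund and Tanaka (Chair of the Board); then Whitfield (Vice Chair); then Johansson (Lead Independent Director); then Bianchi, Salazar and Harlow (Non-Executive Director).
Lund and Tanaka both have date first elected to the board Mar 18, 2003, so the next rule applies.
Lund and Tanaka are each a founding director, so the next rule applies.
Lund and Tanaka both have continuous board tenure 7 years, so the next rule applies.
Among Lund and Tanaka, by equity stake (higher first): Lund (13 percent) before Tanaka (11 percent).
Bianchi, Salazar and Harlow all have date first elected to the board Jun 9, 2002, so the next rule applies.
Bianchi, Salazar and Harlow are each not a founding director, so the next rule applies.
Among Bianchi, Salazar and Harlow, by continuous board tenure (higher first): Bianchi (17 years) before Salazar and Harlow (2 years).
Among Salazar and Harlow, by equity stake (higher first): Salazar (19 percent) before Harlow (18 percent).
Full order: Lund, Tanaka, Whitfield, Johansson, Bianchi, Salazar, Harlow.

Lund, Tanaka, Whitfield, Johansson, Bianchi, Salazar, Harlow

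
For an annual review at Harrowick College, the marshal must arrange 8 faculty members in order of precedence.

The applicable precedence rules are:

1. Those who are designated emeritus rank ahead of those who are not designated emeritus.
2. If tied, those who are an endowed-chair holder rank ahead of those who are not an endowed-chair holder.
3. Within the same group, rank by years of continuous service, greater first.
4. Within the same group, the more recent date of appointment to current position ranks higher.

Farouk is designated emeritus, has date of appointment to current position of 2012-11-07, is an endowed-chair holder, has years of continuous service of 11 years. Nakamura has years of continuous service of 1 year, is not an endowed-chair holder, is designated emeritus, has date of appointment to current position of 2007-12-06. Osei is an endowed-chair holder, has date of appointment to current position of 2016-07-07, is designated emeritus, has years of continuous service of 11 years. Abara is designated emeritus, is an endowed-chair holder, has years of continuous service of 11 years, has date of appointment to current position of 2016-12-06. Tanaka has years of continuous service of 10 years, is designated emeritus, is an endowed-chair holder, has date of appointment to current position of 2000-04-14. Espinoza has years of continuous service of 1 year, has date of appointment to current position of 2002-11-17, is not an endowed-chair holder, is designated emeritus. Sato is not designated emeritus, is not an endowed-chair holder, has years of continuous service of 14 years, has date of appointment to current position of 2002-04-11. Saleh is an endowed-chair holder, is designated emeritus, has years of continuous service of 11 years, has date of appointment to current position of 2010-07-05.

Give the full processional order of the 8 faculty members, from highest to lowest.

By the first rule: Abara, Osei, Farouk, Saleh, Tanaka, Nakamura and Espinoza (each designated emeritus); then Sato (not designated emeritus).
Among Abara, Osei, Farouk, Saleh, Tanaka, Nakamura and Espinoza, an endowed-chair holder before not an endowed-chair holder: Abara, Osei, Farouk, Saleh and Tanaka (an endowed-chair holder) before Nakamura and Espinoza (not an endowed-chair holder).
Among Abara, Osei, Farouk, Saleh and Tanaka, by years of continuous service (higher first): Abara, Osei, Farouk and Saleh (11 years) before Tanaka (10 years).
Among Abara, Osei, Farouk and Saleh, by date of appointment to current position (later first): Abara (2016-12-06) before Osei (2016-07-07) before Farouk (2012-11-07) before Saleh (2010-07-05).
Nakamura and Espinoza both have years of continuous service 1 year, so the next rule applies.
Among Nakamura and Espinoza, by date of appointment to current position (later first): Nakamura (2007-12-06) before Espinoza (2002-11-17).
Full order: Abara, Osei, Farouk, Saleh, Tanaka, Nakamura, Espinoza, Sato.

Abara, Osei, Farouk, Saleh, Tanaka, Nakamura, Espinoza, Sato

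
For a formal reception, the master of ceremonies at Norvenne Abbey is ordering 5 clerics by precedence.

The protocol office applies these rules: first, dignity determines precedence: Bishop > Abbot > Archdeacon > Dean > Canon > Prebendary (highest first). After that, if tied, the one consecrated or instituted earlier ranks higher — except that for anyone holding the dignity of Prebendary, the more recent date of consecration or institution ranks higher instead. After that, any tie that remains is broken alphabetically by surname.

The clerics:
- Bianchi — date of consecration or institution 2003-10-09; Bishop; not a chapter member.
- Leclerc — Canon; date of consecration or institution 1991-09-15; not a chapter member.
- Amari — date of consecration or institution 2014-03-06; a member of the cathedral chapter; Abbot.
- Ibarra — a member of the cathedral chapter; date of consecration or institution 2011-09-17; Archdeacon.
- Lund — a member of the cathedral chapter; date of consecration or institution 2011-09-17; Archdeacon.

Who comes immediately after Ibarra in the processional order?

Lund

By dignity: Bianchi (Bishop); then Amari (Abbot); then Ibarra and Lund (Archdeacon); then Leclerc (Canon).
Ibarra and Lund both have date of consecration or institution 2011-09-17, so the next rule applies.
Among Ibarra and Lund, alphabetically by surname: Ibarra before Lund.
Order: Bianchi, Amari, Ibarra, Lund, Leclerc.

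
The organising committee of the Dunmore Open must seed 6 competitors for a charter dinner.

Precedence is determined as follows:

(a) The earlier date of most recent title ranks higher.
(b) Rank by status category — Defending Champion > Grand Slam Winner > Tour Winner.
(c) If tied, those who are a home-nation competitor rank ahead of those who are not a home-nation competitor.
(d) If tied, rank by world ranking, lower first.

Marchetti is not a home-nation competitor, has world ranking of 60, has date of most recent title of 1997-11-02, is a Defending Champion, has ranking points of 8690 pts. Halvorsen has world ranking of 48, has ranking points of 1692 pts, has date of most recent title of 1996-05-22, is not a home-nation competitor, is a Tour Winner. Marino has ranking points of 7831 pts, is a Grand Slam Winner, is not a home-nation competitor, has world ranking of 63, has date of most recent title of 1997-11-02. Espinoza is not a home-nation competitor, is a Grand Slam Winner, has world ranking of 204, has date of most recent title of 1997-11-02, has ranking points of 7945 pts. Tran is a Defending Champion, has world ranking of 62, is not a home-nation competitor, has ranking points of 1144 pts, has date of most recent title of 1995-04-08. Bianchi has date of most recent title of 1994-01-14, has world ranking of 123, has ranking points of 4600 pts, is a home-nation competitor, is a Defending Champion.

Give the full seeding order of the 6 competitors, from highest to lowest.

Bianchi, Tran, Halvorsen, Marchetti, Marino, Espinoza

By date of most recent title (earlier first): Bianchi (1994-01-14); then Tran (1995-04-08); then Halvorsen (1996-05-22); then Marchetti, Marino and Espinoza (each 1997-11-02).
Among Marchetti, Marino and Espinoza, by status category: Marchetti (Defending Champion) before Marino and Espinoza (Grand Slam Winner).
Marino and Espinoza are each not a home-nation competitor, so the next rule applies.
Among Marino and Espinoza, by world ranking (lower first): Marino (63) before Espinoza (204).
Full order: Bianchi, Tran, Halvorsen, Marchetti, Marino, Espinoza.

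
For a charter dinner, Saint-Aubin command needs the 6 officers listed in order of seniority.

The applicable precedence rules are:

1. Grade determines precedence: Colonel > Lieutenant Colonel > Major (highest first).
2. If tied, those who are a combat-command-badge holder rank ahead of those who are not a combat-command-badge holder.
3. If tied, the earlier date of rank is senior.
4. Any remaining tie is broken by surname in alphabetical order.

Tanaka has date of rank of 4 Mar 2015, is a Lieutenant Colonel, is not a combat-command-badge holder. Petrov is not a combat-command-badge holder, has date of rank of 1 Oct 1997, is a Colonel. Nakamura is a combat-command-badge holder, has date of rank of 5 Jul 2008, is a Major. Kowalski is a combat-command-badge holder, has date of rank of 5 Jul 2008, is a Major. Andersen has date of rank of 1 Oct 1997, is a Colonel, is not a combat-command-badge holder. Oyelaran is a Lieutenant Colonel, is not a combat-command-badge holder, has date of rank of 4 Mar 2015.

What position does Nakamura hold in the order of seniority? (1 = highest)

6

By grade: Andersen and Petrov (Colonel); then Oyelaran and Tanaka (Lieutenant Colonel); then Kowalski and Nakamura (Major).
Andersen and Petrov are each not a combat-command-badge holder, so the next rule applies.
Andersen and Petrov both have date of rank 1 Oct 1997, so the next rule applies.
Among Andersen and Petrov, alphabetically by surname: Andersen before Petrov.
Oyelaran and Tanaka are each not a combat-command-badge holder, so the next rule applies.
Oyelaran and Tanaka both have date of rank 4 Mar 2015, so the next rule applies.
Among Oyelaran and Tanaka, alphabetically by surname: Oyelaran before Tanaka.
Kowalski and Nakamura are each a combat-command-badge holder, so the next rule applies.
Kowalski and Nakamura both have date of rank 5 Jul 2008, so the next rule applies.
Among Kowalski and Nakamura, alphabetically by surname: Kowalski before Nakamura.
Order: Andersen, Petrov, Oyelaran, Tanaka, Kowalski, Nakamura. So position 6.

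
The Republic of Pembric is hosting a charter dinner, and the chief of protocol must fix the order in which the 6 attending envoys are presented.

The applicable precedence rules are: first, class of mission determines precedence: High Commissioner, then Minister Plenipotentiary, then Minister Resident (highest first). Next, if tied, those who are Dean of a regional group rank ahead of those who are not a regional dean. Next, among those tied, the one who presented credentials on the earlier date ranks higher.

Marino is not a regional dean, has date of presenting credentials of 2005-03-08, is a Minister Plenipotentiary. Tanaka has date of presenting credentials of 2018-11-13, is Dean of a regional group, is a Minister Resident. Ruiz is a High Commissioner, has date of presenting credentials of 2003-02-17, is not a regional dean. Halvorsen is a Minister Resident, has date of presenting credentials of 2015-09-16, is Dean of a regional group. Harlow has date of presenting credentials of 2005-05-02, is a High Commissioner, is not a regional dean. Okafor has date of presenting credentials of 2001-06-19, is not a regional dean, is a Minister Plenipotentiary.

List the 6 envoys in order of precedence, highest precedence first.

By class of mission: Ruiz and Harlow (High Commissioner); then Okafor and Marino (Minister Plenipotentiary); then Halvorsen and Tanaka (Minister Resident).
Ruiz and Harlow are each not a regional dean, so the next rule applies.
Among Ruiz and Harlow, by date of presenting credentials (earlier first): Ruiz (2003-02-17) before Harlow (2005-05-02).
Okafor and Marino are each not a regional dean, so the next rule applies.
Among Okafor and Marino, by date of presenting credentials (earlier first): Okafor (2001-06-19) before Marino (2005-03-08).
Halvorsen and Tanaka are each Dean of a regional group, so the next rule applies.
Among Halvorsen and Tanaka, by date of presenting credentials (earlier first): Halvorsen (2015-09-16) before Tanaka (2018-11-13).
Full order: Ruiz, Harlow, Okafor, Marino, Halvorsen, Tanaka.

Ruiz, Harlow, Okafor, Marino, Halvorsen, Tanaka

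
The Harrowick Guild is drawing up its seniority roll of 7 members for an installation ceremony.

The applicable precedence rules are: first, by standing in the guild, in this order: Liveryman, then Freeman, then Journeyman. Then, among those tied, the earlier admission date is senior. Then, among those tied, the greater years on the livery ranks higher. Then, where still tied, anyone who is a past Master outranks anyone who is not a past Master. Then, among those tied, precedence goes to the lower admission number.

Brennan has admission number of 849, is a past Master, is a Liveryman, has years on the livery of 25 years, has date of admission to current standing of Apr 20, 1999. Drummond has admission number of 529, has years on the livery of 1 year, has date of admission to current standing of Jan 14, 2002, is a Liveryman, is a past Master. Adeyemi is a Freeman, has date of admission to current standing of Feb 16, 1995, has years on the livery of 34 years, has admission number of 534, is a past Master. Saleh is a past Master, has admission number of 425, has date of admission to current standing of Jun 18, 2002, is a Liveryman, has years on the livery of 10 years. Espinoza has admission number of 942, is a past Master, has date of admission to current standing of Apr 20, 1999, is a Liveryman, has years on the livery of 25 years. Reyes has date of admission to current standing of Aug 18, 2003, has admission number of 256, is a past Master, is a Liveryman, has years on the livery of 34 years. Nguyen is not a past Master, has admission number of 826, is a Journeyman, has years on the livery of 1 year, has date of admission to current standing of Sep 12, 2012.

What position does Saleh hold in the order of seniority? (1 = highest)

4

By standing in the guild: Brennan, Espinoza, Drummond, Saleh and Reyes (Liveryman); then Adeyemi (Freeman); then Nguyen (Journeyman).
Among Brennan, Espinoza, Drummond, Saleh and Reyes, by date of admission to current standing (earlier first): Brennan and Espinoza (Apr 20, 1999) before Drummond (Jan 14, 2002) before Saleh (Jun 18, 2002) before Reyes (Aug 18, 2003).
Brennan and Espinoza both have years on the livery 25 years, so the next rule applies.
Brennan and Espinoza are each a past Master, so the next rule applies.
Among Brennan and Espinoza, by admission number (lower first): Brennan (849) before Espinoza (942).
Order: Brennan, Espinoza, Drummond, Saleh, Reyes, Adeyemi, Nguyen. So position 4.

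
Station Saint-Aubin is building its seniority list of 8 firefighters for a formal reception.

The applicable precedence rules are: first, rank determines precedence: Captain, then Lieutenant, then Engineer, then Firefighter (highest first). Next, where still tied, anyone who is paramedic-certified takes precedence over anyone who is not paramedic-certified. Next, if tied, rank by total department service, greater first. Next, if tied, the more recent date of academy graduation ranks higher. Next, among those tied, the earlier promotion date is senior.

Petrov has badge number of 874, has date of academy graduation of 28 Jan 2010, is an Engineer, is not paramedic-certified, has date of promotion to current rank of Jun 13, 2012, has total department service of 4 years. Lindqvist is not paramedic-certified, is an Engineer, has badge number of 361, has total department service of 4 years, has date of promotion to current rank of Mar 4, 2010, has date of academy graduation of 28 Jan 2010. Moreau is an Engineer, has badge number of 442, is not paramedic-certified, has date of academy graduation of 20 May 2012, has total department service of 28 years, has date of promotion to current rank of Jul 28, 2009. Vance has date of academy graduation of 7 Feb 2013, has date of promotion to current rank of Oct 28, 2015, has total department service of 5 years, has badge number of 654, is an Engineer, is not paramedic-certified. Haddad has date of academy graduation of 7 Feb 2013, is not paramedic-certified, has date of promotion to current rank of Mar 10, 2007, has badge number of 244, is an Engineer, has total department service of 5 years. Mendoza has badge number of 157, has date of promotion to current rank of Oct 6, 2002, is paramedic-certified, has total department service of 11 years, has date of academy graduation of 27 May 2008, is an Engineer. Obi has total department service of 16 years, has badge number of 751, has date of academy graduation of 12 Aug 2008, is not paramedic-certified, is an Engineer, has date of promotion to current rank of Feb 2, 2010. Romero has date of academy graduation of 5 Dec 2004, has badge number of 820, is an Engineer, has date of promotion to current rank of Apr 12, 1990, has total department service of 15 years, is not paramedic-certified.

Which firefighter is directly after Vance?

Lindqvist

By rank: Mendoza, Moreau, Obi, Romero, Haddad, Vance, Lindqvist and Petrov (Engineer).
Among Mendoza, Moreau, Obi, Romero, Haddad, Vance, Lindqvist and Petrov, paramedic-certified before not paramedic-certified: Mendoza (paramedic-certified) before Moreau, Obi, Romero, Haddad, Vance, Lindqvist and Petrov (not paramedic-certified).
Among Moreau, Obi, Romero, Haddad, Vance, Lindqvist and Petrov, by total department service (higher first): Moreau (28 years) before Obi (16 years) before Romero (15 years) before Haddad and Vance (5 years) before Lindqvist and Petrov (4 years).
Haddad and Vance both have date of academy graduation 7 Feb 2013, so the next rule applies.
Among Haddad and Vance, by date of promotion to current rank (earlier first): Haddad (Mar 10, 2007) before Vance (Oct 28, 2015).
Lindqvist and Petrov both have date of academy graduation 28 Jan 2010, so the next rule applies.
Among Lindqvist and Petrov, by date of promotion to current rank (earlier first): Lindqvist (Mar 4, 2010) before Petrov (Jun 13, 2012).
Order: Mendoza, Moreau, Obi, Romero, Haddad, Vance, Lindqvist, Petrov.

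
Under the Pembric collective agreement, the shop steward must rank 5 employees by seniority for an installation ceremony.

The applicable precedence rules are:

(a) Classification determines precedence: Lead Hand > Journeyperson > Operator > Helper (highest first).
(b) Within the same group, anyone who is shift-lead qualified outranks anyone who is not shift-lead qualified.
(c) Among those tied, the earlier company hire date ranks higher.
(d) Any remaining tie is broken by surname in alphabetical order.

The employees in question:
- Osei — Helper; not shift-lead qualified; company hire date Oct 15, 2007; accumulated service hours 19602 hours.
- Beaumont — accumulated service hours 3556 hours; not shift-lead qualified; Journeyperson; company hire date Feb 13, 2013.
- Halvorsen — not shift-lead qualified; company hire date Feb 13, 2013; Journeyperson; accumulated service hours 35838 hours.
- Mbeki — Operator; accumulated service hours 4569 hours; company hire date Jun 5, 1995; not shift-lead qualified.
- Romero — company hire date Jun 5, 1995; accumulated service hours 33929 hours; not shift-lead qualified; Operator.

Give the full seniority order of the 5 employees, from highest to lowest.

Beaumont, Halvorsen, Mbeki, Romero, Osei

By classification: Beaumont and Halvorsen (Journeyperson); then Mbeki and Romero (Operator); then Osei (Helper).
Beaumont and Halvorsen are each not shift-lead qualified, so the next rule applies.
Beaumont and Halvorsen both have company hire date Feb 13, 2013, so the next rule applies.
Among Beaumont and Halvorsen, alphabetically by surname: Beaumont before Halvorsen.
Mbeki and Romero are each not shift-lead qualified, so the next rule applies.
Mbeki and Romero both have company hire date Jun 5, 1995, so the next rule applies.
Among Mbeki and Romero, alphabetically by surname: Mbeki before Romero.
Full order: Beaumont, Halvorsen, Mbeki, Romero, Osei.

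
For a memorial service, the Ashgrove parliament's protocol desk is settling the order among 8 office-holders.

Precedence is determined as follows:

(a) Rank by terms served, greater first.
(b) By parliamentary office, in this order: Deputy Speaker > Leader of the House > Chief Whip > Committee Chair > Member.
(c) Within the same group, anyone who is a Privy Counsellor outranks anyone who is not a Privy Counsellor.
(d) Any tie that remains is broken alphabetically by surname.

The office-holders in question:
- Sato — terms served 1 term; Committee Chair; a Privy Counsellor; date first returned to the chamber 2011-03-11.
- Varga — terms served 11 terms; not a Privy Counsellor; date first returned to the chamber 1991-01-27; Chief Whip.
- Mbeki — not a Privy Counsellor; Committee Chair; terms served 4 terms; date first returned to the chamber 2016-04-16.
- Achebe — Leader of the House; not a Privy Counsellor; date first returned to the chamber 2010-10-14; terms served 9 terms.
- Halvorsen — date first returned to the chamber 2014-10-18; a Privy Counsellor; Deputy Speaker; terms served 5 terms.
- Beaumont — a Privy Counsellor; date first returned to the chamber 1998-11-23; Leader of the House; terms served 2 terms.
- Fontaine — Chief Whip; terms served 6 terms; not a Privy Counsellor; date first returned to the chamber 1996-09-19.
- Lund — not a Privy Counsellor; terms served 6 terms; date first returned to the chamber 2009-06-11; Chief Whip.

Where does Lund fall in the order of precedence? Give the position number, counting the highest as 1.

By terms served (higher first): Varga (11 terms); then Achebe (9 terms); then Fontaine and Lund (both 6 terms); then Halvorsen (5 terms); then Mbeki (4 terms); then Beaumont (2 terms); then Sato (1 term).
Fontaine and Lund are each Chief Whip, so the next rule applies.
Fontaine and Lund are each not a Privy Counsellor, so the next rule applies.
Among Fontaine and Lund, alphabetically by surname: Fontaine before Lund.
Order: Varga, Achebe, Fontaine, Lund, Halvorsen, Mbeki, Beaumont, Sato. So position 4.

4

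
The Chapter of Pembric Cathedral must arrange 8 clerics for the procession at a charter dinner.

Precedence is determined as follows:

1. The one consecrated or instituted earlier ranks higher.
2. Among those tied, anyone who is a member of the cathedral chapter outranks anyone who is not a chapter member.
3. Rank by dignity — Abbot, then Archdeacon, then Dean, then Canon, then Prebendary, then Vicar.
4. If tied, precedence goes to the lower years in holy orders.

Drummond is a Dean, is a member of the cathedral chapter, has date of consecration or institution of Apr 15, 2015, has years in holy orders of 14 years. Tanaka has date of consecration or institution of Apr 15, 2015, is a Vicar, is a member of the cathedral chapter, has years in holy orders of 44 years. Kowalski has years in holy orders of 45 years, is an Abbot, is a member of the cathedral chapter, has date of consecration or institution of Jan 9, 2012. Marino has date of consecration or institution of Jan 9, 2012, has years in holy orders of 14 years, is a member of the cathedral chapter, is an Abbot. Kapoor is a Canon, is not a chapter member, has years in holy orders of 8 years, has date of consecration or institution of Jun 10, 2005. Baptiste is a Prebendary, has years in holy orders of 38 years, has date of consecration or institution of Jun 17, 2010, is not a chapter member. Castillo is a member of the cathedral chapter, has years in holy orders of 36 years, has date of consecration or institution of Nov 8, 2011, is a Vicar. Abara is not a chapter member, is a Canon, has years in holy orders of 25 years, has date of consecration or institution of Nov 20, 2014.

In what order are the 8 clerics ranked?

Kapoor, Baptiste, Castillo, Marino, Kowalski, Abara, Drummond, Tanaka

By date of consecration or institution (earlier first): Kapoor (Jun 10, 2005); then Baptiste (Jun 17, 2010); then Castillo (Nov 8, 2011); then Marino and Kowalski (both Jan 9, 2012); then Abara (Nov 20, 2014); then Drummond and Tanaka (both Apr 15, 2015).
Marino and Kowalski are each a member of the cathedral chapter, so the next rule applies.
Marino and Kowalski are each Abbot, so the next rule applies.
Among Marino and Kowalski, by years in holy orders (lower first): Marino (14 years) before Kowalski (45 years).
Drummond and Tanaka are each a member of the cathedral chapter, so the next rule applies.
Among Drummond and Tanaka, by dignity: Drummond (Dean) before Tanaka (Vicar).
Full order: Kapoor, Baptiste, Castillo, Marino, Kowalski, Abara, Drummond, Tanaka.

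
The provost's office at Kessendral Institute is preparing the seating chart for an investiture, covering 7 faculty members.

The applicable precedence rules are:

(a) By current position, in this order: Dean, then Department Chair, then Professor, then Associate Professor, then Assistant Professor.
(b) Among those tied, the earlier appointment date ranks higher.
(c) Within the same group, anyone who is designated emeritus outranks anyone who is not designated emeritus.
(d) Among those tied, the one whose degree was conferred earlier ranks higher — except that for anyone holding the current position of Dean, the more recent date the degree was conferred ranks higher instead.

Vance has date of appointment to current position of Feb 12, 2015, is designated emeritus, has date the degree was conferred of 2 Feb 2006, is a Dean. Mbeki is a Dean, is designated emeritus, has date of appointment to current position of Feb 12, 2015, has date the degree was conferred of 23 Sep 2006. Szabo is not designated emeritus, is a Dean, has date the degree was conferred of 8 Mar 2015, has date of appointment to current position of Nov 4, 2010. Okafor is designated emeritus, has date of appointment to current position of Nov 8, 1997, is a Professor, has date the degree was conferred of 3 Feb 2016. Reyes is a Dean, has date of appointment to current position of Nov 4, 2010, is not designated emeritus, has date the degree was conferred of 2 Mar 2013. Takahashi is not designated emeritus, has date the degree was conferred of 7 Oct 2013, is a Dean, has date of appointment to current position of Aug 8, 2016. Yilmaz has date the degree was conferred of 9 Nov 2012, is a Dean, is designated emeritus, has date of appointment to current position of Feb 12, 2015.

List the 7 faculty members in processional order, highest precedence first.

By current position: Szabo, Reyes, Yilmaz, Mbeki, Vance and Takahashi (Dean); then Okafor (Professor).
Among Szabo, Reyes, Yilmaz, Mbeki, Vance and Takahashi, by date of appointment to current position (earlier first): Szabo and Reyes (Nov 4, 2010) before Yilmaz, Mbeki and Vance (Feb 12, 2015) before Takahashi (Aug 8, 2016).
Szabo and Reyes are each not designated emeritus, so the next rule applies.
Among Szabo and Reyes, by date the degree was conferred (later first) (reversed rule for this group): Szabo (8 Mar 2015) before Reyes (2 Mar 2013).
Yilmaz, Mbeki and Vance are each designated emeritus, so the next rule applies.
Among Yilmaz, Mbeki and Vance, by date the degree was conferred (later first) (reversed rule for this group): Yilmaz (9 Nov 2012) before Mbeki (23 Sep 2006) before Vance (2 Feb 2006).
Full order: Szabo, Reyes, Yilmaz, Mbeki, Vance, Takahashi, Okafor.

Szabo, Reyes, Yilmaz, Mbeki, Vance, Takahashi, Okafor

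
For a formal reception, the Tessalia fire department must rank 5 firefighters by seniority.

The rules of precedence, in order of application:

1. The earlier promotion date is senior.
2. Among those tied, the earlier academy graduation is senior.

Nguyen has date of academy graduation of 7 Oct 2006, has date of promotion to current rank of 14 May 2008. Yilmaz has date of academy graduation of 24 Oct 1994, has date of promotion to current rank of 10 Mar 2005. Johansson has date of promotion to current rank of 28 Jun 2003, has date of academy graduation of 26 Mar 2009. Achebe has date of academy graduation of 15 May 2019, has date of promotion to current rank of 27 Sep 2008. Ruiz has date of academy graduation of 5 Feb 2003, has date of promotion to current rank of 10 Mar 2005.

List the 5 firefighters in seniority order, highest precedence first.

By date of promotion to current rank (earlier first): Johansson (28 Jun 2003); then Yilmaz and Ruiz (both 10 Mar 2005); then Nguyen (14 May 2008); then Achebe (27 Sep 2008).
Among Yilmaz and Ruiz, by date of academy graduation (earlier first): Yilmaz (24 Oct 1994) before Ruiz (5 Feb 2003).
Full order: Johansson, Yilmaz, Ruiz, Nguyen, Achebe.

Johansson, Yilmaz, Ruiz, Nguyen, Achebe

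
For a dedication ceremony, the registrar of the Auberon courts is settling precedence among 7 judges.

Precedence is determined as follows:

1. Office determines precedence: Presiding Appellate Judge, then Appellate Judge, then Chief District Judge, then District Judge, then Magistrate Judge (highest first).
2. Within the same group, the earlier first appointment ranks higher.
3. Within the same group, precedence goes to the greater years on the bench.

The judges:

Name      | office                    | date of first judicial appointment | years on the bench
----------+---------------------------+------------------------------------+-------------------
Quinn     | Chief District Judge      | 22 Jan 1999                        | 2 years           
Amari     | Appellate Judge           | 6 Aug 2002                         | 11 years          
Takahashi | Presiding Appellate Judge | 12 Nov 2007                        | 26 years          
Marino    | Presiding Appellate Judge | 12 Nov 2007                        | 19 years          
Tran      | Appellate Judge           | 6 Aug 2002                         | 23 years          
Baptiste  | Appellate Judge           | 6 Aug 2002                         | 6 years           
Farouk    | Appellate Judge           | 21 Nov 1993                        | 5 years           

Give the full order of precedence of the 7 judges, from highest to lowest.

Takahashi, Marino, Farouk, Tran, Amari, Baptiste, Quinn

By office: Takahashi and Marino (Presiding Appellate Judge); then Farouk, Tran, Amari and Baptiste (Appellate Judge); then Quinn (Chief District Judge).
Takahashi and Marino both have date of first judicial appointment 12 Nov 2007, so the next rule applies.
Among Takahashi and Marino, by years on the bench (higher first): Takahashi (26 years) before Marino (19 years).
Among Farouk, Tran, Amari and Baptiste, by date of first judicial appointment (earlier first): Farouk (21 Nov 1993) before Tran, Amari and Baptiste (6 Aug 2002).
Among Tran, Amari and Baptiste, by years on the bench (higher first): Tran (23 years) before Amari (11 years) before Baptiste (6 years).
Full order: Takahashi, Marino, Farouk, Tran, Amari, Baptiste, Quinn.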